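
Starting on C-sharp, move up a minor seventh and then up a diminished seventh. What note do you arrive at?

A minor seventh up from C# is B (letter B, 10 semitones up).
A diminished seventh up from B is Ab (letter A, 9 semitones up).

Ab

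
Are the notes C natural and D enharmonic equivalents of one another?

No

Two spellings are enharmonically equivalent only if they share a pitch class.
Here C → 0, D → 2; 0 ≠ 2, so they are not.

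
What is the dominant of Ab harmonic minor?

Eb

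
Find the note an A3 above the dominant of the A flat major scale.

G#

The dominant of Ab major is Eb.
An augmented third (5 semitones) above Eb lands on the letter G, giving G#.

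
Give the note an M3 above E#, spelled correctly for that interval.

G##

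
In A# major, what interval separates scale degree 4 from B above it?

minor sixth

Scale degree 4 of A# major is D#.
D# up to B: letters D→B make it a sixth; 8 semitones makes it minor.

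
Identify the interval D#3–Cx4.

The letter names run D→C, a span of 6 letter steps, so the interval is some kind of seventh.
D# to C## is 11 semitones. A major seventh is 11, so 11 makes it major.

major seventh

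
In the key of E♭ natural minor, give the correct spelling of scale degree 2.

Degree 2 takes the letter 1 step above E, which is F.
In natural minor, degree 2 sits 2 semitones above the tonic. Eb + 2 semitones is pitch class 5, spelled on F as F.

F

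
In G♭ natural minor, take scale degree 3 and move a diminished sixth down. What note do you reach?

Scale degree 3 of Gb natural minor is Bbb.
A diminished sixth (7 semitones) below Bbb lands on the letter D, giving D.

D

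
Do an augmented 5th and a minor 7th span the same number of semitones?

An augmented fifth spans 8 semitones; a minor seventh spans 10.
The spans differ, so they are not enharmonic equivalents.

No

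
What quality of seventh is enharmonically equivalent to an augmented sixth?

minor

An augmented sixth spans 10 semitones.
A seventh spanning 10 semitones is minor (the major seventh is 11).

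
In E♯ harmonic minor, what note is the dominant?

B#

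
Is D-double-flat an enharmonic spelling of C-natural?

Dbb is pitch class 0; C is pitch class 0.
All spellings map to pitch class 0, so they are enharmonically equivalent.

Yes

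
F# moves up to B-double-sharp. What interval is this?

Counting letters F–G–A–B gives a fourth.
F#→B## = 7 semitones, 2 wider than the perfect fourth (5), so doubly augmented.

doubly augmented fourth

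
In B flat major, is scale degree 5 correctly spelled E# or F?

Each scale degree takes a distinct letter name. Degree 5 of a scale on B must use the letter F.
F and E# are enharmonically the same pitch, but only F uses the letter F, so it is the correct spelling here.

F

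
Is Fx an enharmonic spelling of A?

F## is pitch class 7; A is pitch class 9.
The pitch classes differ (7 vs. 9), so they are not enharmonic equivalents.

No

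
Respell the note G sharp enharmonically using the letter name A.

Plain A sits 1 semitone above G#, so on the letter A the same pitch needs a flat: Ab.

Ab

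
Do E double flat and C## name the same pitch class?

Yes

Ebb is pitch class 2; C## is pitch class 2.
All spellings map to pitch class 2, so they are enharmonically equivalent.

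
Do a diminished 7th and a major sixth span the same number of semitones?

Yes

A diminished seventh spans 9 semitones; a major sixth spans 9.
They are enharmonically equivalent.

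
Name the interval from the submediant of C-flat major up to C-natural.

major third

The submediant of Cb major is Ab.
Ab up to C: letters A→C make it a third; 4 semitones makes it major.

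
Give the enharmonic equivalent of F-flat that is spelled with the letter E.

E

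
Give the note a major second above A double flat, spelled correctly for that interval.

A second above A lands on the letter B.
A major second spans 2 semitones, so Abb moves to pitch class 9. On the letter B that is Bbb.

Bbb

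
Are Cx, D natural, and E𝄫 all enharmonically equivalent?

Yes

C## = pitch class 2 and D = pitch class 2 and Ebb = pitch class 2 — the same pitch class, so they are enharmonic equivalents.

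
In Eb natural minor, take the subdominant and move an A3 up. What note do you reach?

The subdominant of Eb natural minor is Ab.
An augmented third (5 semitones) above Ab lands on the letter C, giving C#.

C#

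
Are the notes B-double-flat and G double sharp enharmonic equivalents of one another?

Yes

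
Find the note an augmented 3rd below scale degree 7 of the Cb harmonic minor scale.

Gbb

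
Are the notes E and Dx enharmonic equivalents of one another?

E is pitch class 4; D## is pitch class 4.
All spellings map to pitch class 4, so they are enharmonically equivalent.

Yes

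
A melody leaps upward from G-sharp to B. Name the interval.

minor third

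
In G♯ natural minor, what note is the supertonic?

A#

Degree 2 takes the letter 1 step above G, which is A.
In natural minor, degree 2 sits 2 semitones above the tonic. G# + 2 semitones is pitch class 10, spelled on A as A#.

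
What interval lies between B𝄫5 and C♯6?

Counting letters B–C gives a second.
Bbb→C# = 4 semitones, 2 wider than the major second (2), so doubly augmented.

doubly augmented second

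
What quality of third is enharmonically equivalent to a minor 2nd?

A minor second spans 1 semitone.
A third spanning 1 semitone is doubly diminished (the major third is 4).

doubly diminished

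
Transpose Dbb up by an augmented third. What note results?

D up a major third is F#, so the target letter is F.
From Dbb, an augmented third is 5 semitones up: F.

F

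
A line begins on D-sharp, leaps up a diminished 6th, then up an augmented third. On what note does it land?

D#

A diminished sixth up from D# is Bb (letter B, 7 semitones up).
An augmented third up from Bb is D# (letter D, 5 semitones up).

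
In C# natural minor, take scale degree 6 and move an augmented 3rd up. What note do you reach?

C##

Scale degree 6 of C# natural minor is A.
An augmented third (5 semitones) above A lands on the letter C, giving C##.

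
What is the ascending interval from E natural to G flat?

diminished third

Counting letters E–F–G gives a third.
E→Gb = 2 semitones, 2 narrower than the major third (4), so diminished.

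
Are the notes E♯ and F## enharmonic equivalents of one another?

Two spellings are enharmonically equivalent only if they share a pitch class.
Here E# → 5, F## → 7; 5 ≠ 7, so they are not.

No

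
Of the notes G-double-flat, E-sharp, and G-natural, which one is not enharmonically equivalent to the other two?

G

In 12-tone equal temperament, enharmonic equivalents share a pitch class. Gbb is pitch class 5; E# is pitch class 5; G is pitch class 7.
Gbb and E# share pitch class 5, while G is pitch class 7.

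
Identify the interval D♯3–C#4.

Counting letters D–E–F–G–A–B–C gives a seventh.
D#→C# = 10 semitones, 1 narrower than the major seventh (11), so minor.

minor seventh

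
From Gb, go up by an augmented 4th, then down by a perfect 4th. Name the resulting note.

G

An augmented fourth up from Gb is C (letter C, 6 semitones up).
A perfect fourth down from C is G (letter G, 5 semitones down).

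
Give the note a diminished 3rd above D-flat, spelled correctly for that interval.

D up a major third is F#, so the target letter is F.
From Db, a diminished third is 2 semitones up: Fbb.

Fbb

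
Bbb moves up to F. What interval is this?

augmented fifth

Counting letters B–C–D–E–F gives a fifth.
Bbb→F = 8 semitones, 1 wider than the perfect fifth (7), so augmented.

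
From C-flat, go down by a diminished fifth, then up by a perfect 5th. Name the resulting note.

C

A diminished fifth down from Cb is F (letter F, 6 semitones down).
A perfect fifth up from F is C (letter C, 7 semitones up).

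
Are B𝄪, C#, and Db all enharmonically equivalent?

Yes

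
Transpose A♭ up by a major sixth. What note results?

F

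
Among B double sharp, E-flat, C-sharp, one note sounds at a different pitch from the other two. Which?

Eb

In 12-tone equal temperament, enharmonic equivalents share a pitch class. B## is pitch class 1; Eb is pitch class 3; C# is pitch class 1.
B## and C# share pitch class 1, while Eb is pitch class 3.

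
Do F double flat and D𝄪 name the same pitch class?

Two spellings are enharmonically equivalent only if they share a pitch class.
Here Fbb → 3, D## → 4; 3 ≠ 4, so they are not.

No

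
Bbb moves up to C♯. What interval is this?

doubly augmented second

The letter names run B→C, a span of 1 letter step, so the interval is some kind of second.
Bbb to C# is 4 semitones. A major second is 2, so 4 makes it doubly augmented.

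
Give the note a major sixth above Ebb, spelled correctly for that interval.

E up a major sixth is C#, so the target letter is C.
From Ebb, a major sixth is 9 semitones up: Cb.

Cb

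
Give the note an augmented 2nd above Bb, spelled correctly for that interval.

A second above B lands on the letter C.
An augmented second spans 3 semitones, so Bb moves to pitch class 1. On the letter C that is C#.

C#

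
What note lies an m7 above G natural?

F

A seventh above G lands on the letter F.
A minor seventh spans 10 semitones, so G moves to pitch class 5. On the letter F that is F.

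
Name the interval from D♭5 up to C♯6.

augmented seventh

Counting letters D–E–F–G–A–B–C gives a seventh.
Db→C# = 12 semitones, 1 wider than the major seventh (11), so augmented.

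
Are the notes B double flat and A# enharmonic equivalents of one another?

Bbb is pitch class 9; A# is pitch class 10.
The pitch classes differ (9 vs. 10), so they are not enharmonic equivalents.

No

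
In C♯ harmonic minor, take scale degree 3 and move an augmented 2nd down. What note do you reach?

Scale degree 3 of C# harmonic minor is E.
An augmented second (3 semitones) below E lands on the letter D, giving Db.

Db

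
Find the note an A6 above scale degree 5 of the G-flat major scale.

B

Scale degree 5 of Gb major is Db.
An augmented sixth (10 semitones) above Db lands on the letter B, giving B.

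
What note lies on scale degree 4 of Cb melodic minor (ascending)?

Fb

The Cb melodic minor (ascending) scale runs Cb Db Ebb Fb Gb Ab Bb.
Degree 4 is Fb.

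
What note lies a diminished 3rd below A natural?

F##

A third below A lands on the letter F.
A diminished third spans 2 semitones, so A moves to pitch class 7. On the letter F that is F##.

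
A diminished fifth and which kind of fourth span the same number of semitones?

augmented

A diminished fifth spans 6 semitones.
A fourth spanning 6 semitones is augmented (the perfect fourth is 5).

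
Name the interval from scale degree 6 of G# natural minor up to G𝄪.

Scale degree 6 of G# natural minor is E.
E up to G##: letters E→G make it a third; 5 semitones makes it augmented.

augmented third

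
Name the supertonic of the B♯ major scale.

C##

Degree 2 takes the letter 1 step above B, which is C.
In major, degree 2 sits 2 semitones above the tonic. B# + 2 semitones is pitch class 2, spelled on C as C##.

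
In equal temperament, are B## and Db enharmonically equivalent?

Yes

B## is pitch class 1; Db is pitch class 1.
All spellings map to pitch class 1, so they are enharmonically equivalent.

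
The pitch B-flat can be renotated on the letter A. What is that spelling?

A#

Bb is pitch class 10. The letter A alone is pitch class 9.
To reach pitch class 10 from A requires an offset of +1 semitone, i.e. sharp: A#.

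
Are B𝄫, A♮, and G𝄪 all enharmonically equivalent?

Bbb = pitch class 9 and A = pitch class 9 and G## = pitch class 9 — the same pitch class, so they are enharmonic equivalents.

Yes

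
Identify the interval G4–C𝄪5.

Counting letters G–A–B–C gives a fourth.
G→C## = 7 semitones, 2 wider than the perfect fourth (5), so doubly augmented.

doubly augmented fourth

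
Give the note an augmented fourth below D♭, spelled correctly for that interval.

Abb

A fourth below D lands on the letter A.
An augmented fourth spans 6 semitones, so Db moves to pitch class 7. On the letter A that is Abb.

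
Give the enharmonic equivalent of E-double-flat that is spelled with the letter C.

C##

Plain C sits 2 semitones below Ebb, so on the letter C the same pitch needs a double sharp: C##.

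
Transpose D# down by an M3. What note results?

B

A third below D lands on the letter B.
A major third spans 4 semitones, so D# moves to pitch class 11. On the letter B that is B.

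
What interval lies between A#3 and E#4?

perfect fifth

Counting letters A–B–C–D–E gives a fifth.
A#→E# = 7 semitones, exactly the perfect fifth.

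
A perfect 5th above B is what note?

F#

A fifth above B lands on the letter F.
A perfect fifth spans 7 semitones, so B moves to pitch class 6. On the letter F that is F#.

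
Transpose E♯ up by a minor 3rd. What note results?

G#

A third above E lands on the letter G.
A minor third spans 3 semitones, so E# moves to pitch class 8. On the letter G that is G#.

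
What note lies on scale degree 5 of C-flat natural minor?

Gb

Degree 5 takes the letter 4 steps above C, which is G.
In natural minor, degree 5 sits 7 semitones above the tonic. Cb + 7 semitones is pitch class 6, spelled on G as Gb.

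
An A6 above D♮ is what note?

D up a major sixth is B, so the target letter is B.
From D, an augmented sixth is 10 semitones up: B#.

B#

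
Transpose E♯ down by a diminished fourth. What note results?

E down a perfect fourth is B, so the target letter is B.
From E#, a diminished fourth is 4 semitones down: B##.

B##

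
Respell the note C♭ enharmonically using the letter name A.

Cb is pitch class 11. The letter A alone is pitch class 9.
To reach pitch class 11 from A requires an offset of +2 semitones, i.e. double sharp: A##.

A##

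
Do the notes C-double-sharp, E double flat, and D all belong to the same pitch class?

Yes

C## is pitch class 2; Ebb is pitch class 2; D is pitch class 2.
All spellings map to pitch class 2, so they are enharmonically equivalent.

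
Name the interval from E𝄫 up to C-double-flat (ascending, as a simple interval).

minor sixth

The letter names run E→C, a span of 5 letter steps, so the interval is some kind of sixth.
Ebb to Cbb is 8 semitones. A major sixth is 9, so 8 makes it minor.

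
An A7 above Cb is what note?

A seventh above C lands on the letter B.
An augmented seventh spans 12 semitones, so Cb moves to pitch class 11. On the letter B that is B.

B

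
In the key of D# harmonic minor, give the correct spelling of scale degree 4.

G#

Degree 4 takes the letter 3 steps above D, which is G.
In harmonic minor, degree 4 sits 5 semitones above the tonic. D# + 5 semitones is pitch class 8, spelled on G as G#.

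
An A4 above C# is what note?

A fourth above C lands on the letter F.
An augmented fourth spans 6 semitones, so C# moves to pitch class 7. On the letter F that is F##.

F##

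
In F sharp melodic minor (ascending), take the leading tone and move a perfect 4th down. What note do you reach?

B#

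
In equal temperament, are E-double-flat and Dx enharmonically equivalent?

No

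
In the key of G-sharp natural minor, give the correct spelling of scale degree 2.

A#

The G# natural minor scale runs G# A# B C# D# E F#.
Degree 2 is A#.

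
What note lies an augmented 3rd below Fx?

F down a major third is Db, so the target letter is D.
From F##, an augmented third is 5 semitones down: D.

D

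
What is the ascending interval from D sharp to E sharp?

The letter names run D→E, a span of 1 letter step, so the interval is some kind of second.
D# to E# is 2 semitones. A major second is 2, so 2 makes it major.

major second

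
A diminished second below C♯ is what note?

A second below C lands on the letter B.
A diminished second spans 0 semitones, so C# moves to pitch class 1. On the letter B that is B##.

B##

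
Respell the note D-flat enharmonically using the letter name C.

C#

Db is pitch class 1. The letter C alone is pitch class 0.
To reach pitch class 1 from C requires an offset of +1 semitone, i.e. sharp: C#.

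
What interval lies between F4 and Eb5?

The letter names run F→E, a span of 6 letter steps, so the interval is some kind of seventh.
F to Eb is 10 semitones. A major seventh is 11, so 10 makes it minor.

minor seventh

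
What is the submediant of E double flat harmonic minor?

The Ebb harmonic minor scale runs Ebb Fb Gbb Abb Bbb Cbb Db.
Degree 6 is Cbb.

Cbb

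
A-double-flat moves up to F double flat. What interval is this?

Counting letters A–B–C–D–E–F gives a sixth.
Abb→Fbb = 8 semitones, 1 narrower than the major sixth (9), so minor.

minor sixth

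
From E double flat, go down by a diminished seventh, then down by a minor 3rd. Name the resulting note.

D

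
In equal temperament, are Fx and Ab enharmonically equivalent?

No

F## is pitch class 7; Ab is pitch class 8.
The pitch classes differ (7 vs. 8), so they are not enharmonic equivalents.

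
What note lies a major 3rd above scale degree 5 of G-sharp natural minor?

F##

Scale degree 5 of G# natural minor is D#.
A major third (4 semitones) above D# lands on the letter F, giving F##.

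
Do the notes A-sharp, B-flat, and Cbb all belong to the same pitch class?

Yes

A# is pitch class 10; Bb is pitch class 10; Cbb is pitch class 10.
All spellings map to pitch class 10, so they are enharmonically equivalent.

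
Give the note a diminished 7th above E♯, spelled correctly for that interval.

D

E up a major seventh is D#, so the target letter is D.
From E#, a diminished seventh is 9 semitones up: D.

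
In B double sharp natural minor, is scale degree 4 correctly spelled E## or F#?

Each scale degree takes a distinct letter name. Degree 4 of a scale on B must use the letter E.
E## and F# are enharmonically the same pitch, but only E## uses the letter E, so it is the correct spelling here.

E##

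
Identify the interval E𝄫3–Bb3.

augmented fifth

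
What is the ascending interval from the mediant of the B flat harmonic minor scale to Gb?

perfect fourth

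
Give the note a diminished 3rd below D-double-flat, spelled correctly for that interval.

Bb

D down a major third is Bb, so the target letter is B.
From Dbb, a diminished third is 2 semitones down: Bb.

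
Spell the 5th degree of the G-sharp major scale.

D#

Degree 5 takes the letter 4 steps above G, which is D.
In major, degree 5 sits 7 semitones above the tonic. G# + 7 semitones is pitch class 3, spelled on D as D#.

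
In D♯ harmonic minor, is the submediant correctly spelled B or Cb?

B

Each scale degree takes a distinct letter name. Degree 6 of a scale on D must use the letter B.
B and Cb are enharmonically the same pitch, but only B uses the letter B, so it is the correct spelling here.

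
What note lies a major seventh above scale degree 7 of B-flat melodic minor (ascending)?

G#

Scale degree 7 of Bb melodic minor (ascending) is A.
A major seventh (11 semitones) above A lands on the letter G, giving G#.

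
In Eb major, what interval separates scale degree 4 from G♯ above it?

augmented seventh

Scale degree 4 of Eb major is Ab.
Ab up to G#: letters A→G make it a seventh; 12 semitones makes it augmented.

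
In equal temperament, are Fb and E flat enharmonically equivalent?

Fb is pitch class 4; Eb is pitch class 3.
The pitch classes differ (4 vs. 3), so they are not enharmonic equivalents.

No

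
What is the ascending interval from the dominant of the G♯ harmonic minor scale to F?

diminished third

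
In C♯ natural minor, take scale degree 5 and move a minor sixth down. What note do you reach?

B#

Scale degree 5 of C# natural minor is G#.
A minor sixth (8 semitones) below G# lands on the letter B, giving B#.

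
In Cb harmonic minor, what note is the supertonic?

Db

Degree 2 takes the letter 1 step above C, which is D.
In harmonic minor, degree 2 sits 2 semitones above the tonic. Cb + 2 semitones is pitch class 1, spelled on D as Db.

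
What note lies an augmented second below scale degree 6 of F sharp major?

Scale degree 6 of F# major is D#.
An augmented second (3 semitones) below D# lands on the letter C, giving C.

C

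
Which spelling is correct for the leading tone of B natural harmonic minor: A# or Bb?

A#

Each scale degree takes a distinct letter name. Degree 7 of a scale on B must use the letter A.
A# and Bb are enharmonically the same pitch, but only A# uses the letter A, so it is the correct spelling here.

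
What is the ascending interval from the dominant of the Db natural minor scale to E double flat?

The dominant of Db natural minor is Ab.
Ab up to Ebb: letters A→E make it a fifth; 6 semitones makes it diminished.

diminished fifth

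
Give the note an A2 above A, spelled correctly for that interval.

A up a major second is B, so the target letter is B.
From A, an augmented second is 3 semitones up: B#.

B#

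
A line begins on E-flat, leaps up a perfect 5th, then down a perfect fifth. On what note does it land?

A perfect fifth up from Eb is Bb (letter B, 7 semitones up).
A perfect fifth down from Bb is Eb (letter E, 7 semitones down).

Eb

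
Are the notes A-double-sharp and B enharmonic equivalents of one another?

Yes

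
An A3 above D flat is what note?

F#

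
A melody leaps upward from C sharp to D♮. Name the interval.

minor second

The letter names run C→D, a span of 1 letter step, so the interval is some kind of second.
C# to D is 1 semitone. A major second is 2, so 1 makes it minor.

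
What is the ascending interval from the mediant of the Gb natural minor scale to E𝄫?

The mediant of Gb natural minor is Bbb.
Bbb up to Ebb: letters B→E make it a fourth; 5 semitones makes it perfect.

perfect fourth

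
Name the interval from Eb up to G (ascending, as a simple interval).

Counting letters E–F–G gives a third.
Eb→G = 4 semitones, exactly the major third.

major third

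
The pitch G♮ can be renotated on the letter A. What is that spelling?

Abb

G is pitch class 7. The letter A alone is pitch class 9.
To reach pitch class 7 from A requires an offset of -2 semitones, i.e. double flat: Abb.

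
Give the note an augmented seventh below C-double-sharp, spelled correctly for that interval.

D

A seventh below C lands on the letter D.
An augmented seventh spans 12 semitones, so C## moves to pitch class 2. On the letter D that is D.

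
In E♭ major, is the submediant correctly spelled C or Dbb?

C

Each scale degree takes a distinct letter name. Degree 6 of a scale on E must use the letter C.
C and Dbb are enharmonically the same pitch, but only C uses the letter C, so it is the correct spelling here.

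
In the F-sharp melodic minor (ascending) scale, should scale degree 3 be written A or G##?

Each scale degree takes a distinct letter name. Degree 3 of a scale on F must use the letter A.
A and G## are enharmonically the same pitch, but only A uses the letter A, so it is the correct spelling here.

A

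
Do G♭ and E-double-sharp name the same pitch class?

Yes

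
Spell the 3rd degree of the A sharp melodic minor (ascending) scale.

C#

Degree 3 takes the letter 2 steps above A, which is C.
In melodic minor (ascending), degree 3 sits 3 semitones above the tonic. A# + 3 semitones is pitch class 1, spelled on C as C#.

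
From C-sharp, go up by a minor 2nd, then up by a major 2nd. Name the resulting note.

E

A minor second up from C# is D (letter D, 1 semitone up).
A major second up from D is E (letter E, 2 semitones up).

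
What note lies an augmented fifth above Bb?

B up a perfect fifth is F#, so the target letter is F.
From Bb, an augmented fifth is 8 semitones up: F#.

F#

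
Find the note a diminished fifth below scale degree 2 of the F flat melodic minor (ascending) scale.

C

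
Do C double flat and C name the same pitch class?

Cbb is pitch class 10; C is pitch class 0.
The pitch classes differ (10 vs. 0), so they are not enharmonic equivalents.

No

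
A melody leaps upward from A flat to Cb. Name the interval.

minor third

Counting letters A–B–C gives a third.
Ab→Cb = 3 semitones, 1 narrower than the major third (4), so minor.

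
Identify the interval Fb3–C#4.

The letter names run F→C, a span of 4 letter steps, so the interval is some kind of fifth.
Fb to C# is 9 semitones. A perfect fifth is 7, so 9 makes it doubly augmented.

doubly augmented fifth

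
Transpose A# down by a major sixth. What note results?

C#

A down a major sixth is C, so the target letter is C.
From A#, a major sixth is 9 semitones down: C#.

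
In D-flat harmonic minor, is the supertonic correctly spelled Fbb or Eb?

Each scale degree takes a distinct letter name. Degree 2 of a scale on D must use the letter E.
Eb and Fbb are enharmonically the same pitch, but only Eb uses the letter E, so it is the correct spelling here.

Eb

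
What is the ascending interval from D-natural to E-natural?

The letter names run D→E, a span of 1 letter step, so the interval is some kind of second.
D to E is 2 semitones. A major second is 2, so 2 makes it major.

major second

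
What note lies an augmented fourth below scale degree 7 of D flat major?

Gb

Scale degree 7 of Db major is C.
An augmented fourth (6 semitones) below C lands on the letter G, giving Gb.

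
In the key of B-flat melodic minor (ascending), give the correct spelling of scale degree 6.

G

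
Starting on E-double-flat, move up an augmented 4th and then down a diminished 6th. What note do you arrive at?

C#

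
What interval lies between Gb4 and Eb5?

major sixth

The letter names run G→E, a span of 5 letter steps, so the interval is some kind of sixth.
Gb to Eb is 9 semitones. A major sixth is 9, so 9 makes it major.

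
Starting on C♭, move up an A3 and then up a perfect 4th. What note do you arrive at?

An augmented third up from Cb is E (letter E, 5 semitones up).
A perfect fourth up from E is A (letter A, 5 semitones up).

A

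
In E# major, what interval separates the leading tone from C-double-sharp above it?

The leading tone of E# major is D##.
D## up to C##: letters D→C make it a seventh; 10 semitones makes it minor.

minor seventh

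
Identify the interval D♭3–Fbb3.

diminished third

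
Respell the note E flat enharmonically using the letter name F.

Eb is pitch class 3. The letter F alone is pitch class 5.
To reach pitch class 3 from F requires an offset of -2 semitones, i.e. double flat: Fbb.

Fbb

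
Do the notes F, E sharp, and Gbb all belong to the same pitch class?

F = pitch class 5 and E# = pitch class 5 and Gbb = pitch class 5 — the same pitch class, so they are enharmonic equivalents.

Yes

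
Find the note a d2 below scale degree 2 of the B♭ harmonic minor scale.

B#

Scale degree 2 of Bb harmonic minor is C.
A diminished second (0 semitones) below C lands on the letter B, giving B#.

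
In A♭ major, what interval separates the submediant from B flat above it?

The submediant of Ab major is F.
F up to Bb: letters F→B make it a fourth; 5 semitones makes it perfect.

perfect fourth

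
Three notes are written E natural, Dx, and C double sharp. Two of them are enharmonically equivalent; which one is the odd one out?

C##

In 12-tone equal temperament, enharmonic equivalents share a pitch class. E is pitch class 4; D## is pitch class 4; C## is pitch class 2.
E and D## share pitch class 4, while C## is pitch class 2.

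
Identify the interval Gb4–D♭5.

perfect fifth

Counting letters G–A–B–C–D gives a fifth.
Gb→Db = 7 semitones, exactly the perfect fifth.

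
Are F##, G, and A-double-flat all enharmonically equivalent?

Yes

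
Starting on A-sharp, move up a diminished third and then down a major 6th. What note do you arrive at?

A diminished third up from A# is C (letter C, 2 semitones up).
A major sixth down from C is Eb (letter E, 9 semitones down).

Eb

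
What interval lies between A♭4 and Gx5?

The letter names run A→G, a span of 6 letter steps, so the interval is some kind of seventh.
Ab to G## is 13 semitones. A major seventh is 11, so 13 makes it doubly augmented.

doubly augmented seventh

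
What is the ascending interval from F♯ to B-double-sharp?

doubly augmented fourth

The letter names run F→B, a span of 3 letter steps, so the interval is some kind of fourth.
F# to B## is 7 semitones. A perfect fourth is 5, so 7 makes it doubly augmented.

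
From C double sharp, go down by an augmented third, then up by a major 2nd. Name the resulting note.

B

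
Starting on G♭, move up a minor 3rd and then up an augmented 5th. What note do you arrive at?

A minor third up from Gb is Bbb (letter B, 3 semitones up).
An augmented fifth up from Bbb is F (letter F, 8 semitones up).

F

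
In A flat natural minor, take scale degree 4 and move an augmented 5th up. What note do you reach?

A

Scale degree 4 of Ab natural minor is Db.
An augmented fifth (8 semitones) above Db lands on the letter A, giving A.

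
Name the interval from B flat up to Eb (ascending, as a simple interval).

The letter names run B→E, a span of 3 letter steps, so the interval is some kind of fourth.
Bb to Eb is 5 semitones. A perfect fourth is 5, so 5 makes it perfect.

perfect fourth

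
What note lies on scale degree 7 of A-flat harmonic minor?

Degree 7 takes the letter 6 steps above A, which is G.
In harmonic minor, degree 7 sits 11 semitones above the tonic. Ab + 11 semitones is pitch class 7, spelled on G as G.

G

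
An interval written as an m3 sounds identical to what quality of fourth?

doubly diminished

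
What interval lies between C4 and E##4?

The letter names run C→E, a span of 2 letter steps, so the interval is some kind of third.
C to E## is 6 semitones. A major third is 4, so 6 makes it doubly augmented.

doubly augmented third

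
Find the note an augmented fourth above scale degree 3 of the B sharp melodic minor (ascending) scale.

G##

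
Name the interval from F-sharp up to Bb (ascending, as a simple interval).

The letter names run F→B, a span of 3 letter steps, so the interval is some kind of fourth.
F# to Bb is 4 semitones. A perfect fourth is 5, so 4 makes it diminished.

diminished fourth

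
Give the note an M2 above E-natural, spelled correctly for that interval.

F#

A second above E lands on the letter F.
A major second spans 2 semitones, so E moves to pitch class 6. On the letter F that is F#.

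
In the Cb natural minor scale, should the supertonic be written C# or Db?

Db

Each scale degree takes a distinct letter name. Degree 2 of a scale on C must use the letter D.
Db and C# are enharmonically the same pitch, but only Db uses the letter D, so it is the correct spelling here.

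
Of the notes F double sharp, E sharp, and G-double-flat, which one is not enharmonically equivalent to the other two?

In 12-tone equal temperament, enharmonic equivalents share a pitch class. F## is pitch class 7; E# is pitch class 5; Gbb is pitch class 5.
E# and Gbb share pitch class 5, while F## is pitch class 7.

F##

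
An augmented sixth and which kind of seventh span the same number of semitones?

minor

An augmented sixth spans 10 semitones.
A seventh spanning 10 semitones is minor (the major seventh is 11).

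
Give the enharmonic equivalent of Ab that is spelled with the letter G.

G#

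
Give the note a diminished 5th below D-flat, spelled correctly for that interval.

D down a perfect fifth is G, so the target letter is G.
From Db, a diminished fifth is 6 semitones down: G.

G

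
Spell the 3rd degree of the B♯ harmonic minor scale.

D#

Degree 3 takes the letter 2 steps above B, which is D.
In harmonic minor, degree 3 sits 3 semitones above the tonic. B# + 3 semitones is pitch class 3, spelled on D as D#.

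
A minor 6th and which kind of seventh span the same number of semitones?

doubly diminished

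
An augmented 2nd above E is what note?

F##

A second above E lands on the letter F.
An augmented second spans 3 semitones, so E moves to pitch class 7. On the letter F that is F##.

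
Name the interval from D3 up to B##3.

Counting letters D–E–F–G–A–B gives a sixth.
D→B## = 11 semitones, 2 wider than the major sixth (9), so doubly augmented.

doubly augmented sixth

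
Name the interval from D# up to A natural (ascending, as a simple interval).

diminished fifth

The letter names run D→A, a span of 4 letter steps, so the interval is some kind of fifth.
D# to A is 6 semitones. A perfect fifth is 7, so 6 makes it diminished.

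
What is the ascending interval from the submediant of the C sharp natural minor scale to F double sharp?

augmented sixth

The submediant of C# natural minor is A.
A up to F##: letters A→F make it a sixth; 10 semitones makes it augmented.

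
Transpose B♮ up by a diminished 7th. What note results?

A seventh above B lands on the letter A.
A diminished seventh spans 9 semitones, so B moves to pitch class 8. On the letter A that is Ab.

Ab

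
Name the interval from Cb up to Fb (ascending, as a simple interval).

The letter names run C→F, a span of 3 letter steps, so the interval is some kind of fourth.
Cb to Fb is 5 semitones. A perfect fourth is 5, so 5 makes it perfect.

perfect fourth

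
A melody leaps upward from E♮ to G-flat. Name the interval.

diminished third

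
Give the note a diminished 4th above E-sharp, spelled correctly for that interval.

E up a perfect fourth is A, so the target letter is A.
From E#, a diminished fourth is 4 semitones up: A.

A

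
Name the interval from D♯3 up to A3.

Counting letters D–E–F–G–A gives a fifth.
D#→A = 6 semitones, 1 narrower than the perfect fifth (7), so diminished.

diminished fifth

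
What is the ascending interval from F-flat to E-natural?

The letter names run F→E, a span of 6 letter steps, so the interval is some kind of seventh.
Fb to E is 12 semitones. A major seventh is 11, so 12 makes it augmented.

augmented seventh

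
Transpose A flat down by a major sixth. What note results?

A down a major sixth is C, so the target letter is C.
From Ab, a major sixth is 9 semitones down: Cb.

Cb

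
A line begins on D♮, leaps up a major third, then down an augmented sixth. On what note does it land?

A major third up from D is F# (letter F, 4 semitones up).
An augmented sixth down from F# is Ab (letter A, 10 semitones down).

Ab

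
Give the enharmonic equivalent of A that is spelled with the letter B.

Bbb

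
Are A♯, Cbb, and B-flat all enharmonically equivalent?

A# is pitch class 10; Cbb is pitch class 10; Bb is pitch class 10.
All spellings map to pitch class 10, so they are enharmonically equivalent.

Yes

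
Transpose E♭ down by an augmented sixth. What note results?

Gbb

A sixth below E lands on the letter G.
An augmented sixth spans 10 semitones, so Eb moves to pitch class 5. On the letter G that is Gbb.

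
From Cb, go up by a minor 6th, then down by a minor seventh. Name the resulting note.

Bbb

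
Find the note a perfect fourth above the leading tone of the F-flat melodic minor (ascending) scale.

Ab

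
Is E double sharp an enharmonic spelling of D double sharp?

No

Two spellings are enharmonically equivalent only if they share a pitch class.
Here E## → 6, D## → 4; 4 ≠ 6, so they are not.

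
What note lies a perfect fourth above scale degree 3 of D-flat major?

Scale degree 3 of Db major is F.
A perfect fourth (5 semitones) above F lands on the letter B, giving Bb.

Bb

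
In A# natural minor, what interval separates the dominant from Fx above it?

The dominant of A# natural minor is E#.
E# up to F##: letters E→F make it a second; 2 semitones makes it major.

major second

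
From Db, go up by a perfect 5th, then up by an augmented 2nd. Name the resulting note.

A perfect fifth up from Db is Ab (letter A, 7 semitones up).
An augmented second up from Ab is B (letter B, 3 semitones up).

B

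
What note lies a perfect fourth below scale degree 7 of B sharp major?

E##

Scale degree 7 of B# major is A##.
A perfect fourth (5 semitones) below A## lands on the letter E, giving E##.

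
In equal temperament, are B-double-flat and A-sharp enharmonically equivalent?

Bbb is pitch class 9; A# is pitch class 10.
The pitch classes differ (9 vs. 10), so they are not enharmonic equivalents.

No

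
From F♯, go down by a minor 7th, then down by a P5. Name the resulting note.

A minor seventh down from F# is G# (letter G, 10 semitones down).
A perfect fifth down from G# is C# (letter C, 7 semitones down).

C#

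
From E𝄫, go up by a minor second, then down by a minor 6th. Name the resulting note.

A minor second up from Ebb is Fbb (letter F, 1 semitone up).
A minor sixth down from Fbb is Abb (letter A, 8 semitones down).

Abb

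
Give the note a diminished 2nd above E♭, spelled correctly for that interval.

E up a major second is F#, so the target letter is F.
From Eb, a diminished second is 0 semitones up: Fbb.

Fbb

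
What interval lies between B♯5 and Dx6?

The letter names run B→D, a span of 2 letter steps, so the interval is some kind of third.
B# to D## is 4 semitones. A major third is 4, so 4 makes it major.

major third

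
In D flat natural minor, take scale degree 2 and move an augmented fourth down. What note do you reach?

Bbb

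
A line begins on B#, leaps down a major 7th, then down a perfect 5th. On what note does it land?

F#

A major seventh down from B# is C# (letter C, 11 semitones down).
A perfect fifth down from C# is F# (letter F, 7 semitones down).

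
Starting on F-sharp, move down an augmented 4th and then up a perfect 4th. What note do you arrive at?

F

An augmented fourth down from F# is C (letter C, 6 semitones down).
A perfect fourth up from C is F (letter F, 5 semitones up).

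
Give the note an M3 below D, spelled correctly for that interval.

A third below D lands on the letter B.
A major third spans 4 semitones, so D moves to pitch class 10. On the letter B that is Bb.

Bb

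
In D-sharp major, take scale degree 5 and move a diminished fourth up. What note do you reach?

Scale degree 5 of D# major is A#.
A diminished fourth (4 semitones) above A# lands on the letter D, giving D.

D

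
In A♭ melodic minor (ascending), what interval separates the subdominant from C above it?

The subdominant of Ab melodic minor (ascending) is Db.
Db up to C: letters D→C make it a seventh; 11 semitones makes it major.

major seventh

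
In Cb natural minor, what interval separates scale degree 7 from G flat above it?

Scale degree 7 of Cb natural minor is Bbb.
Bbb up to Gb: letters B→G make it a sixth; 9 semitones makes it major.

major sixth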